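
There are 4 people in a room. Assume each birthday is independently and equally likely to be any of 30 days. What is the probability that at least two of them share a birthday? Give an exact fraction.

It's easier to compute the probability that all 4 are distinct.
P(all distinct) = 30/30 · 29/30 · ··· · 27/30 = 203/250.
So the probability of at least one match is 1 − 203/250 = 47/250.

47/250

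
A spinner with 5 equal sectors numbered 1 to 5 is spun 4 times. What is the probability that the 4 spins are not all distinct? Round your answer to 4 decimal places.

P(all 4 different) = 5/5 · 4/5 · ··· · 2/5 ≈ 0.1920.
P(at least two equal) = 1 − 0.1920 = 0.8080.

0.8080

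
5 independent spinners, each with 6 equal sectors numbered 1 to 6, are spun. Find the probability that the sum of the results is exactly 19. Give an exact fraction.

245/2592

There are 6^5 = 7776 equally likely outcomes.
The number of ordered 5-tuples from {1,…,6} summing to 19 is 735.
P(sum = 19) = 735/7776 = 245/2592.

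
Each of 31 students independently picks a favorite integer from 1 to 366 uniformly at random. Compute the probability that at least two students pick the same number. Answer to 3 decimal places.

It's easier to compute the probability that all 31 are distinct.
P(all distinct) = 366/366 · 365/366 · ··· · 336/366 ≈ 0.271.
So the probability of at least one match is 1 − 0.271 = 0.729.

0.729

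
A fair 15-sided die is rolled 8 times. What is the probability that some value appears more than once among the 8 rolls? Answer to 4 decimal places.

0.8988

P(all 8 different) = 15/15 · 14/15 · ··· · 8/15 ≈ 0.1012.
P(at least two equal) = 1 − 0.1012 = 0.8988.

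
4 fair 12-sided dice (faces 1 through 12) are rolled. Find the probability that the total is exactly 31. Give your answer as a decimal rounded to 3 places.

0.044

There are 12^4 = 20736 equally likely outcomes.
The number of ordered 4-tuples from {1,…,12} summing to 31 is 916.
P(sum = 31) = 916/20736 = 229/5184 ≈ 0.044.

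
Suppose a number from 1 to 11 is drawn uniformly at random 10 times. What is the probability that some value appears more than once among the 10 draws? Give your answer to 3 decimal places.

0.998

P(all 10 different) = 11/11 · 10/11 · ··· · 2/11 ≈ 0.002.
P(at least two equal) = 1 − 0.002 = 0.998.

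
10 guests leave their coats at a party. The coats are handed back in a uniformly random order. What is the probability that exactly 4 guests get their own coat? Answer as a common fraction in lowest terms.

53/3456

Choose which 4 of the 10 are fixed: C(10,4) = 210 ways.
The remaining 6 must have no fixed point: D(6) = 265.
P = 210·265/3628800 = 53/3456.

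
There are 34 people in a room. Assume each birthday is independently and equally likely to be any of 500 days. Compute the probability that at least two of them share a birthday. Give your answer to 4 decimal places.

0.6827

It's easier to compute the probability that all 34 are distinct.
P(all distinct) = 500/500 · 499/500 · ··· · 467/500 ≈ 0.3173.
So the probability of at least one match is 1 − 0.3173 = 0.6827.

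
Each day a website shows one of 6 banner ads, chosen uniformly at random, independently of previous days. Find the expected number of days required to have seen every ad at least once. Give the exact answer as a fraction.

After i distinct types are collected, each trial gives a new one with probability (6−i)/6, so the expected wait for the next new type is 6/(6−i).
E = 6/6 + 6/5 + 6/4 + 6/3 + 6/2 + 6/1 = 147/10.

147/10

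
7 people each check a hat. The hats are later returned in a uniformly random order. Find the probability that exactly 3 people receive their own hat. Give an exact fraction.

1/16

Choose which 3 of the 7 are fixed: C(7,3) = 35 ways.
The remaining 4 must have no fixed point: D(4) = 9.
P = 35·9/5040 = 1/16.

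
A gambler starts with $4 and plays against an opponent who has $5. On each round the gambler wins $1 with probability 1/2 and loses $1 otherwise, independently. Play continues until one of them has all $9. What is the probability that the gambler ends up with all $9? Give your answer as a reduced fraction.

4/9

With a fair step, P(i) = ½P(i−1) + ½P(i+1) with P(0)=0, P(9)=1 has the linear solution P(i) = i/9.
P(4) = 4/9.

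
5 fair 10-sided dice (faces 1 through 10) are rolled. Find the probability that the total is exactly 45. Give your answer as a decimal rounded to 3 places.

There are 10^5 = 100000 equally likely outcomes.
The number of ordered 5-tuples from {1,…,10} summing to 45 is 126.
P(sum = 45) = 126/100000 = 63/50000 ≈ 0.001.

0.001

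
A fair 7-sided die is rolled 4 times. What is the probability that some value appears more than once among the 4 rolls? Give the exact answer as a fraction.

223/343

P(all 4 different) = 7/7 · 6/7 · ··· · 4/7 = 120/343.
P(at least two equal) = 1 − 120/343 = 223/343.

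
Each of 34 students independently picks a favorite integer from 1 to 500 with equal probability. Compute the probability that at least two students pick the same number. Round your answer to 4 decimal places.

It's easier to compute the probability that all 34 are distinct.
P(all distinct) = 500/500 · 499/500 · ··· · 467/500 ≈ 0.3173.
So the probability of at least one match is 1 − 0.3173 = 0.6827.

0.6827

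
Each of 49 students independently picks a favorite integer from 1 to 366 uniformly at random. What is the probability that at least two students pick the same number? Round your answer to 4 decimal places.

It's easier to compute the probability that all 49 are distinct.
P(all distinct) = 366/366 · 365/366 · ··· · 318/366 ≈ 0.0346.
So the probability of at least one match is 1 − 0.0346 = 0.9654.

0.9654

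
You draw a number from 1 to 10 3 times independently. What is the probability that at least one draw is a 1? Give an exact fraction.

271/1000

P(no draw is a 1) = (9/10)^3 = 729/1000.
P(at least one) = 1 − 729/1000 = 271/1000.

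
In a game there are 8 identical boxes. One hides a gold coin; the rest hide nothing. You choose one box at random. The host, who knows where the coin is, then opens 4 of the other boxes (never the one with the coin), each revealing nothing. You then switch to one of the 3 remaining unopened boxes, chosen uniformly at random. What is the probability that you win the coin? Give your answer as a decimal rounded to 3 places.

Your original box holds the coin with probability 1/8, so the other 7 collectively hold it with probability 7/8.
The host can always find 4 empty boxes to open, so the reveals don't change that 7/8; it is now spread over the 3 remaining unopened boxes.
P(win by switching) = (7/8) · (1/3) = 7/24 ≈ 0.292.

0.292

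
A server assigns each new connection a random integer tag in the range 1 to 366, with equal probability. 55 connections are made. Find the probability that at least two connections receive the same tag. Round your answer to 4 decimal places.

It's easier to compute the probability that all 55 are distinct.
P(all distinct) = 366/366 · 365/366 · ··· · 312/366 ≈ 0.0139.
So the probability of at least one match is 1 − 0.0139 = 0.9861.

0.9861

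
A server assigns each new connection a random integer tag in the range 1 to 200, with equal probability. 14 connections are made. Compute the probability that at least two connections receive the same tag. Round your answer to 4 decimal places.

0.3722

It's easier to compute the probability that all 14 are distinct.
P(all distinct) = 200/200 · 199/200 · ··· · 187/200 ≈ 0.6278.
So the probability of at least one match is 1 − 0.6278 = 0.3722.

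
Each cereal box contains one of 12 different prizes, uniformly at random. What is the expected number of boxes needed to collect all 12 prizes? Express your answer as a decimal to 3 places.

37.239

After i distinct types are collected, each trial gives a new one with probability (12−i)/12, so the expected wait for the next new type is 12/(12−i).
E = 12/12 + 12/11 + 12/10 + 12/9 + 12/8 + 12/7 + 12/6 + 12/5 + 12/4 + 12/3 + 12/2 + 12/1 = 86021/2310 ≈ 37.239.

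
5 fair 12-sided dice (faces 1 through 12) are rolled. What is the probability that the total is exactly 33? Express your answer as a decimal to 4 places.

0.0500

There are 12^5 = 248832 equally likely outcomes.
The number of ordered 5-tuples from {1,…,12} summing to 33 is 12435.
P(sum = 33) = 12435/248832 = 4145/82944 ≈ 0.0500.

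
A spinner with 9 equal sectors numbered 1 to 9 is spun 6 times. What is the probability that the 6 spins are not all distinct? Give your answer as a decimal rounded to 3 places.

0.886

P(all 6 different) = 9/9 · 8/9 · ··· · 4/9 ≈ 0.114.
P(at least two equal) = 1 − 0.114 = 0.886.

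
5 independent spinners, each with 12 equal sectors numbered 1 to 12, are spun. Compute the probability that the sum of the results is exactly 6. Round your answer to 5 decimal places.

0.00002

There are 12^5 = 248832 equally likely outcomes.
The number of ordered 5-tuples from {1,…,12} summing to 6 is 5.
P(sum = 6) = 5/248832 ≈ 0.00002.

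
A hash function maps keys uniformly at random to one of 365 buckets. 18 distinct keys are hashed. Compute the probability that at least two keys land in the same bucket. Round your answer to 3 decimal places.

It's easier to compute the probability that all 18 are distinct.
P(all distinct) = 365/365 · 364/365 · ··· · 348/365 ≈ 0.653.
So the probability of at least one match is 1 − 0.653 = 0.347.

0.347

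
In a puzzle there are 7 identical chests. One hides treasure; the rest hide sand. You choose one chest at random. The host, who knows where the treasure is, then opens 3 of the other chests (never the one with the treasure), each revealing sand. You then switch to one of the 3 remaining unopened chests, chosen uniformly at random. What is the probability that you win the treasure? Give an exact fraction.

Your original chest holds the treasure with probability 1/7, so the other 6 collectively hold it with probability 6/7.
The host can always find 3 empty chests to open, so the reveals don't change that 6/7; it is now spread over the 3 remaining unopened chests.
P(win by switching) = (6/7) · (1/3) = 2/7.

2/7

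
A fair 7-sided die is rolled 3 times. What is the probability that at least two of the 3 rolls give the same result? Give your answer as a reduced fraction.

P(all 3 different) = 7/7 · 6/7 · ··· · 5/7 = 30/49.
P(at least two equal) = 1 − 30/49 = 19/49.

19/49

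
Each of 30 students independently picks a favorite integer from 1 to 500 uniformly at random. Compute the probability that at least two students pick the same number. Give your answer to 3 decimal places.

It's easier to compute the probability that all 30 are distinct.
P(all distinct) = 500/500 · 499/500 · ··· · 471/500 ≈ 0.412.
So the probability of at least one match is 1 − 0.412 = 0.588.

0.588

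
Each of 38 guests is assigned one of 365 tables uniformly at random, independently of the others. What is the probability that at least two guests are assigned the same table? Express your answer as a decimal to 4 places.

0.8641

It's easier to compute the probability that all 38 are distinct.
P(all distinct) = 365/365 · 364/365 · ··· · 328/365 ≈ 0.1359.
So the probability of at least one match is 1 − 0.1359 = 0.8641.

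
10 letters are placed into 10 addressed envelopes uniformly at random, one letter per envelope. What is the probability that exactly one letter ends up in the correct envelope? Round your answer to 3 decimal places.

0.368

Choose which one is fixed: C(10,1) = 10 ways.
The remaining 9 must have no fixed point: D(9) = 133496.
P = 10·133496/3628800 = 16687/45360 ≈ 0.368.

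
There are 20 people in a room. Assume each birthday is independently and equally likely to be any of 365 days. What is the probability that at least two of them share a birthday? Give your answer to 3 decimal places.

0.411

It's easier to compute the probability that all 20 are distinct.
P(all distinct) = 365/365 · 364/365 · ··· · 346/365 ≈ 0.589.
So the probability of at least one match is 1 − 0.589 = 0.411.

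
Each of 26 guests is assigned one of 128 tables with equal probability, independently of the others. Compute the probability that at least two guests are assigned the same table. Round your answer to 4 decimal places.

0.9346

It's easier to compute the probability that all 26 are distinct.
P(all distinct) = 128/128 · 127/128 · ··· · 103/128 ≈ 0.0654.
So the probability of at least one match is 1 − 0.0654 = 0.9346.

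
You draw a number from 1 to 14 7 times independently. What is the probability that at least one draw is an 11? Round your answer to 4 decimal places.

0.4047

P(no draw is an 11) = (13/14)^7 ≈ 0.5953.
P(at least one) = 1 − 0.5953 = 0.4047.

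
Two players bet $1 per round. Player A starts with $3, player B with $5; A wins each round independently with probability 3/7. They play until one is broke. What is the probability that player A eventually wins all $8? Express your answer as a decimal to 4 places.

Let r = q/p = (4/7)/(3/7) = 4/3. The recurrence P(i) = p·P(i+1) + q·P(i−1) with P(0)=0, P(8)=1 gives P(i) = (1 − r^i)/(1 − r^8).
P(3) = (1 − (4/3)^3) / (1 − (4/3)^8) = 8991/58975 ≈ 0.1525.

0.1525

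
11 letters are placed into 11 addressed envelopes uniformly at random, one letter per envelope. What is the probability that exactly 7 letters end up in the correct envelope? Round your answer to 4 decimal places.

Choose which 7 of the 11 are fixed: C(11,7) = 330 ways.
The remaining 4 must have no fixed point: D(4) = 9.
P = 330·9/39916800 = 1/13440 ≈ 0.0001.

0.0001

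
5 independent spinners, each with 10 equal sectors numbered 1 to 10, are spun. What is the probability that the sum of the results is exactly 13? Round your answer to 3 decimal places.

0.005

There are 10^5 = 100000 equally likely outcomes.
The number of ordered 5-tuples from {1,…,10} summing to 13 is 495.
P(sum = 13) = 495/100000 = 99/20000 ≈ 0.005.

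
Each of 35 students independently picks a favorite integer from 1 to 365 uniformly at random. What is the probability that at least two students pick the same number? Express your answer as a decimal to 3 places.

0.814

It's easier to compute the probability that all 35 are distinct.
P(all distinct) = 365/365 · 364/365 · ··· · 331/365 ≈ 0.186.
So the probability of at least one match is 1 − 0.186 = 0.814.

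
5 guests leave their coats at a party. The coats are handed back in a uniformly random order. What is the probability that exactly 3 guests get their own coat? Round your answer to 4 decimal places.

0.0833

Choose which 3 of the 5 are fixed: C(5,3) = 10 ways.
The remaining 2 must have no fixed point: D(2) = 1.
P = 10·1/120 = 1/12 ≈ 0.0833.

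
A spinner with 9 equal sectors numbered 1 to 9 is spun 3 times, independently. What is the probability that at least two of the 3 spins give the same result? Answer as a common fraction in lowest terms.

P(all 3 different) = 9/9 · 8/9 · ··· · 7/9 = 56/81.
P(at least two equal) = 1 − 56/81 = 25/81.

25/81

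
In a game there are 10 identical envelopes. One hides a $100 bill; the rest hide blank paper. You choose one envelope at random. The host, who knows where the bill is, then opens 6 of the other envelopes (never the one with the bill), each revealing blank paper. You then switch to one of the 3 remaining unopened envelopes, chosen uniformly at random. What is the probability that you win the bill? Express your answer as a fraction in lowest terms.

Your original envelope holds the bill with probability 1/10, so the other 9 collectively hold it with probability 9/10.
The host can always find 6 empty envelopes to open, so the reveals don't change that 9/10; it is now spread over the 3 remaining unopened envelopes.
P(win by switching) = (9/10) · (1/3) = 3/10.

3/10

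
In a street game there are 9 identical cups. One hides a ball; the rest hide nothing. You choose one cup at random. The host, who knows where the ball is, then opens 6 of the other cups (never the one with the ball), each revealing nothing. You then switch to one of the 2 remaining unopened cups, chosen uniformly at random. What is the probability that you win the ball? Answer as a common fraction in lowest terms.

Your original cup holds the ball with probability 1/9, so the other 8 collectively hold it with probability 8/9.
The host can always find 6 empty cups to open, so the reveals don't change that 8/9; it is now spread over the 2 remaining unopened cups.
P(win by switching) = (8/9) · (1/2) = 4/9.

4/9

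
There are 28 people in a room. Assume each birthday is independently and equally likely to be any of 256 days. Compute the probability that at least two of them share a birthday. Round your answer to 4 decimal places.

It's easier to compute the probability that all 28 are distinct.
P(all distinct) = 256/256 · 255/256 · ··· · 229/256 ≈ 0.2160.
So the probability of at least one match is 1 − 0.2160 = 0.7840.

0.7840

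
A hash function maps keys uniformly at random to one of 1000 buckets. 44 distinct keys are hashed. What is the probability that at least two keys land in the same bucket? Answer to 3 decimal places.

It's easier to compute the probability that all 44 are distinct.
P(all distinct) = 1000/1000 · 999/1000 · ··· · 957/1000 ≈ 0.383.
So the probability of at least one match is 1 − 0.383 = 0.617.

0.617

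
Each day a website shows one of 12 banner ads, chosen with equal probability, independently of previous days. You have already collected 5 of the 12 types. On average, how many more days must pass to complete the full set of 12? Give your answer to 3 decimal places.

Starting from 5 distinct types, each trial gives a new one with probability (12−i)/12 when i types are held, so the wait for the next new type is 12/(12−i).
E = 12/7 + 12/6 + 12/5 + 12/4 + 12/3 + 12/2 + 12/1 = 1089/35 ≈ 31.114.

31.114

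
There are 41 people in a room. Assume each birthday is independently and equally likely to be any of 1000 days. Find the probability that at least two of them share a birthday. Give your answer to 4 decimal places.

It's easier to compute the probability that all 41 are distinct.
P(all distinct) = 1000/1000 · 999/1000 · ··· · 960/1000 ≈ 0.4355.
So the probability of at least one match is 1 − 0.4355 = 0.5645.

0.5645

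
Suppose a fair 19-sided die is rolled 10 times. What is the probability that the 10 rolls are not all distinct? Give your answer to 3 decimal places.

P(all 10 different) = 19/19 · 18/19 · ··· · 10/19 ≈ 0.055.
P(at least two equal) = 1 − 0.055 = 0.945.

0.945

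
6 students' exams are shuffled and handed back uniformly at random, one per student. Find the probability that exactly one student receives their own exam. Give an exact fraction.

11/30

Choose which one is fixed: C(6,1) = 6 ways.
The remaining 5 must have no fixed point: D(5) = 44.
P = 6·44/720 = 11/30.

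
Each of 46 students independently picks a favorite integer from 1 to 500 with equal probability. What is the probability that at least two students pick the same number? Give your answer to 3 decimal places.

It's easier to compute the probability that all 46 are distinct.
P(all distinct) = 500/500 · 499/500 · ··· · 455/500 ≈ 0.118.
So the probability of at least one match is 1 − 0.118 = 0.882.

0.882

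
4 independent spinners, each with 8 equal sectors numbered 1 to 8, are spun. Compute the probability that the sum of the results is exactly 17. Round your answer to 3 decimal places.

0.082

There are 8^4 = 4096 equally likely outcomes.
The number of ordered 4-tuples from {1,…,8} summing to 17 is 336.
P(sum = 17) = 336/4096 = 21/256 ≈ 0.082.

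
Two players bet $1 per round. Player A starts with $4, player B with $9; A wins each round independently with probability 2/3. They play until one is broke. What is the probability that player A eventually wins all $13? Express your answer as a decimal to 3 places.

0.938

Let r = q/p = (1/3)/(2/3) = 1/2. The recurrence P(i) = p·P(i+1) + q·P(i−1) with P(0)=0, P(13)=1 gives P(i) = (1 − r^i)/(1 − r^13).
P(4) = (1 − (1/2)^4) / (1 − (1/2)^13) = 7680/8191 ≈ 0.938.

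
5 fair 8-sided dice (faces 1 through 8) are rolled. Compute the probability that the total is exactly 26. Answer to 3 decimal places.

There are 8^5 = 32768 equally likely outcomes.
The number of ordered 5-tuples from {1,…,8} summing to 26 is 2010.
P(sum = 26) = 2010/32768 = 1005/16384 ≈ 0.061.

0.061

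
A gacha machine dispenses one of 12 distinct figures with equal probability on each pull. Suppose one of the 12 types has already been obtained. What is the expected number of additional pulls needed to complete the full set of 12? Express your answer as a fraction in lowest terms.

83711/2310

Starting from 1 distinct type, each trial gives a new one with probability (12−i)/12 when i types are held, so the wait for the next new type is 12/(12−i).
E = 12/11 + 12/10 + 12/9 + 12/8 + 12/7 + 12/6 + 12/5 + 12/4 + 12/3 + 12/2 + 12/1 = 83711/2310.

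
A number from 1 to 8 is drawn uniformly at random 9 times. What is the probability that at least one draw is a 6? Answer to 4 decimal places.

P(no draw is a 6) = (7/8)^9 ≈ 0.3007.
P(at least one) = 1 − 0.3007 = 0.6993.

0.6993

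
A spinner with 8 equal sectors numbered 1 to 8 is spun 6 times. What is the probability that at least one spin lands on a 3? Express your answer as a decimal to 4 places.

P(no spin lands on a 3) = (7/8)^6 ≈ 0.4488.
P(at least one) = 1 − 0.4488 = 0.5512.

0.5512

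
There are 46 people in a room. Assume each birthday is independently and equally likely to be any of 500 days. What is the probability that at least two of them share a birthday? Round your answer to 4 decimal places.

0.8819

It's easier to compute the probability that all 46 are distinct.
P(all distinct) = 500/500 · 499/500 · ··· · 455/500 ≈ 0.1181.
So the probability of at least one match is 1 − 0.1181 = 0.8819.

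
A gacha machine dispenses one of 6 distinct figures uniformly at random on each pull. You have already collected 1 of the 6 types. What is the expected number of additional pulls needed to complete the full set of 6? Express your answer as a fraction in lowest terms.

137/10

Starting from 1 distinct type, each trial gives a new one with probability (6−i)/6 when i types are held, so the wait for the next new type is 6/(6−i).
E = 6/5 + 6/4 + 6/3 + 6/2 + 6/1 = 137/10.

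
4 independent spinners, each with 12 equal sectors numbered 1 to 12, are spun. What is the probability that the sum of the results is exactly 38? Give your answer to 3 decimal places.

0.014

There are 12^4 = 20736 equally likely outcomes.
The number of ordered 4-tuples from {1,…,12} summing to 38 is 286.
P(sum = 38) = 286/20736 = 143/10368 ≈ 0.014.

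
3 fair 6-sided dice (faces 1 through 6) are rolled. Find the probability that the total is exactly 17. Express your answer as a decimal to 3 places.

0.014

There are 6^3 = 216 equally likely outcomes.
The number of ordered 3-tuples from {1,…,6} summing to 17 is 3.
P(sum = 17) = 3/216 = 1/72 ≈ 0.014.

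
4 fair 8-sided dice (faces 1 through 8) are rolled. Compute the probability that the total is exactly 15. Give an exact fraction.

71/1024

There are 8^4 = 4096 equally likely outcomes.
The number of ordered 4-tuples from {1,…,8} summing to 15 is 284.
P(sum = 15) = 284/4096 = 71/1024.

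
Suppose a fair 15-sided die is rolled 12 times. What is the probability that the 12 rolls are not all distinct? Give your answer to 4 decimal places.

P(all 12 different) = 15/15 · 14/15 · ··· · 4/15 ≈ 0.0017.
P(at least two equal) = 1 − 0.0017 = 0.9983.

0.9983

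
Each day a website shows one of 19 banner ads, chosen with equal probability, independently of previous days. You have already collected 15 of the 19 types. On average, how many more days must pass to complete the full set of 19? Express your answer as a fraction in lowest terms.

Starting from 15 distinct types, each trial gives a new one with probability (19−i)/19 when i types are held, so the wait for the next new type is 19/(19−i).
E = 19/4 + 19/3 + 19/2 + 19/1 = 475/12.

475/12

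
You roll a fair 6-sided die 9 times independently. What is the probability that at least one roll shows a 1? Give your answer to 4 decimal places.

P(no roll shows a 1) = (5/6)^9 ≈ 0.1938.
P(at least one) = 1 − 0.1938 = 0.8062.

0.8062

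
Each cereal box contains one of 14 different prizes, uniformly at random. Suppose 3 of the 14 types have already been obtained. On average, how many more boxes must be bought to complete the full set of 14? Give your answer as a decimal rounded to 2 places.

Starting from 3 distinct types, each trial gives a new one with probability (14−i)/14 when i types are held, so the wait for the next new type is 14/(14−i).
E = 14/11 + 14/10 + 14/9 + 14/8 + 14/7 + 14/6 + 14/5 + 14/4 + 14/3 + 14/2 + 14/1 = 83711/1980 ≈ 42.28.

42.28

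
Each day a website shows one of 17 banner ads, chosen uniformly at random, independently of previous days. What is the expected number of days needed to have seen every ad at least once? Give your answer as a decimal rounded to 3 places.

58.472

After i distinct types are collected, each trial gives a new one with probability (17−i)/17, so the expected wait for the next new type is 17/(17−i).
E = 17/17 + 17/16 + 17/15 + 17/14 + 17/13 + 17/12 + 17/11 + 17/10 + 17/9 + 17/8 + 17/7 + 17/6 + 17/5 + 17/4 + 17/3 + 17/2 + 17/1 = 42142223/720720 ≈ 58.472.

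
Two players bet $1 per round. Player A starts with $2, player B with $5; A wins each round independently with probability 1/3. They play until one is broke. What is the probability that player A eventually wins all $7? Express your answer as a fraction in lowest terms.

Let r = q/p = (2/3)/(1/3) = 2. The recurrence P(i) = p·P(i+1) + q·P(i−1) with P(0)=0, P(7)=1 gives P(i) = (1 − r^i)/(1 − r^7).
P(2) = (1 − (2)^2) / (1 − (2)^7) = 3/127.

3/127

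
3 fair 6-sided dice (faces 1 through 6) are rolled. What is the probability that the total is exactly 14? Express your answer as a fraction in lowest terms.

5/72

There are 6^3 = 216 equally likely outcomes.
The number of ordered 3-tuples from {1,…,6} summing to 14 is 15.
P(sum = 14) = 15/216 = 5/72.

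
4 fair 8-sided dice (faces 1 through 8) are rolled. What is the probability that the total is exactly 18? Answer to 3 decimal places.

0.084

There are 8^4 = 4096 equally likely outcomes.
The number of ordered 4-tuples from {1,…,8} summing to 18 is 344.
P(sum = 18) = 344/4096 = 43/512 ≈ 0.084.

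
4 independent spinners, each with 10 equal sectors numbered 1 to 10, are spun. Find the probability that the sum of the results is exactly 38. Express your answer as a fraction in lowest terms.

There are 10^4 = 10000 equally likely outcomes.
The number of ordered 4-tuples from {1,…,10} summing to 38 is 10.
P(sum = 38) = 10/10000 = 1/1000.

1/1000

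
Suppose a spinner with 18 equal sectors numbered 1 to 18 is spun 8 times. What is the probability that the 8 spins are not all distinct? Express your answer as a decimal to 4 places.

P(all 8 different) = 18/18 · 17/18 · ··· · 11/18 ≈ 0.1601.
P(at least two equal) = 1 − 0.1601 = 0.8399.

0.8399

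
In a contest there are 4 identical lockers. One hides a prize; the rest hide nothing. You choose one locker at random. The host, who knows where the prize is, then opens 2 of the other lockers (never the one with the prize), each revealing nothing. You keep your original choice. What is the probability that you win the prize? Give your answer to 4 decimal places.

0.2500

The host can always open 2 empty lockers regardless of your choice, so the reveals give no information about your original locker.
P(win by staying) = 1/4 ≈ 0.2500.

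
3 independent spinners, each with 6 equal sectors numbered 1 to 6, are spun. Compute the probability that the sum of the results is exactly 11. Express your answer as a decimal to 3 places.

0.125

There are 6^3 = 216 equally likely outcomes.
The number of ordered 3-tuples from {1,…,6} summing to 11 is 27.
P(sum = 11) = 27/216 = 1/8 ≈ 0.125.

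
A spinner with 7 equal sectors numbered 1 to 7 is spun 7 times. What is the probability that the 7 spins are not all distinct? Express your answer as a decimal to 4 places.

0.9939

P(all 7 different) = 7/7 · 6/7 · ··· · 1/7 ≈ 0.0061.
P(at least two equal) = 1 − 0.0061 = 0.9939.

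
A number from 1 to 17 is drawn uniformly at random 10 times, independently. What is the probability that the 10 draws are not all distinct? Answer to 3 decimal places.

0.965

P(all 10 different) = 17/17 · 16/17 · ··· · 8/17 ≈ 0.035.
P(at least two equal) = 1 − 0.035 = 0.965.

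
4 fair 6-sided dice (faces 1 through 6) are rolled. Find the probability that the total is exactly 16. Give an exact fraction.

There are 6^4 = 1296 equally likely outcomes.
The number of ordered 4-tuples from {1,…,6} summing to 16 is 125.
P(sum = 16) = 125/1296.

125/1296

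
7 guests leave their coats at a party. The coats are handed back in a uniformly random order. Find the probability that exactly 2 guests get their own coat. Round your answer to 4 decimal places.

0.1833

Choose which 2 of the 7 are fixed: C(7,2) = 21 ways.
The remaining 5 must have no fixed point: D(5) = 44.
P = 21·44/5040 = 11/60 ≈ 0.1833.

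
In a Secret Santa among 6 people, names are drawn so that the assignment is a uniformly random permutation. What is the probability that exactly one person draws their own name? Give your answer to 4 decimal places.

0.3667

Choose which one is fixed: C(6,1) = 6 ways.
The remaining 5 must have no fixed point: D(5) = 44.
P = 6·44/720 = 11/30 ≈ 0.3667.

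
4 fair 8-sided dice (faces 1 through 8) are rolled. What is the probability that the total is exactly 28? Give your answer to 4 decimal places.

0.0085

There are 8^4 = 4096 equally likely outcomes.
The number of ordered 4-tuples from {1,…,8} summing to 28 is 35.
P(sum = 28) = 35/4096 ≈ 0.0085.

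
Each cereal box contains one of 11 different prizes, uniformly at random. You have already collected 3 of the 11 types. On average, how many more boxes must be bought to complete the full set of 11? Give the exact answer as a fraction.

8371/280

Starting from 3 distinct types, each trial gives a new one with probability (11−i)/11 when i types are held, so the wait for the next new type is 11/(11−i).
E = 11/8 + 11/7 + 11/6 + 11/5 + 11/4 + 11/3 + 11/2 + 11/1 = 8371/280.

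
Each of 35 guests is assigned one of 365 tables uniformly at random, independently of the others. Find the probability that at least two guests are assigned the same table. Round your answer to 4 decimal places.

It's easier to compute the probability that all 35 are distinct.
P(all distinct) = 365/365 · 364/365 · ··· · 331/365 ≈ 0.1856.
So the probability of at least one match is 1 − 0.1856 = 0.8144.

0.8144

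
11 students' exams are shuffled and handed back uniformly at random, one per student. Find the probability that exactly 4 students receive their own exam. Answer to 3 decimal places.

Choose which 4 of the 11 are fixed: C(11,4) = 330 ways.
The remaining 7 must have no fixed point: D(7) = 1854.
P = 330·1854/39916800 = 103/6720 ≈ 0.015.

0.015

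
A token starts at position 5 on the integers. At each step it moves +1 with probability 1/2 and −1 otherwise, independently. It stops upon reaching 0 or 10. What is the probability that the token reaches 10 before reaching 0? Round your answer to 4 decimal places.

0.5000

With a fair step, P(i) = ½P(i−1) + ½P(i+1) with P(0)=0, P(10)=1 has the linear solution P(i) = i/10.
P(5) = 5/10 = 1/2 ≈ 0.5000.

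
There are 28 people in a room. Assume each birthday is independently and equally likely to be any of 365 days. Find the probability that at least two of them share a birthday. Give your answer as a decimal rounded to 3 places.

It's easier to compute the probability that all 28 are distinct.
P(all distinct) = 365/365 · 364/365 · ··· · 338/365 ≈ 0.346.
So the probability of at least one match is 1 − 0.346 = 0.654.

0.654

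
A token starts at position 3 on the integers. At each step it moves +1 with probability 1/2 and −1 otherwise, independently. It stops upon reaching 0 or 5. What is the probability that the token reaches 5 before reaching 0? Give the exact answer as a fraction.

3/5

With a fair step, P(i) = ½P(i−1) + ½P(i+1) with P(0)=0, P(5)=1 has the linear solution P(i) = i/5.
P(3) = 3/5.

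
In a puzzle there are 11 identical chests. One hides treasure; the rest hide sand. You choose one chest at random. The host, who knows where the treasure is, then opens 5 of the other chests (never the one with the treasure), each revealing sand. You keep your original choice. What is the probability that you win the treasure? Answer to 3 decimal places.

The host can always open 5 empty chests regardless of your choice, so the reveals give no information about your original chest.
P(win by staying) = 1/11 ≈ 0.091.

0.091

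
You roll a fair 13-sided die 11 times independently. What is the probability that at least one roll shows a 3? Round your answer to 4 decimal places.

P(no roll shows a 3) = (12/13)^11 ≈ 0.4146.
P(at least one) = 1 − 0.4146 = 0.5854.

0.5854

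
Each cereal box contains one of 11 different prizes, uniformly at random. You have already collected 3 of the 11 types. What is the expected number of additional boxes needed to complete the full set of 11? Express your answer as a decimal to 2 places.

Starting from 3 distinct types, each trial gives a new one with probability (11−i)/11 when i types are held, so the wait for the next new type is 11/(11−i).
E = 11/8 + 11/7 + 11/6 + 11/5 + 11/4 + 11/3 + 11/2 + 11/1 = 8371/280 ≈ 29.90.

29.90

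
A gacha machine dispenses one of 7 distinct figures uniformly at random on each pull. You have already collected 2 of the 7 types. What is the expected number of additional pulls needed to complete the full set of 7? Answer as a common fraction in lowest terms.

Starting from 2 distinct types, each trial gives a new one with probability (7−i)/7 when i types are held, so the wait for the next new type is 7/(7−i).
E = 7/5 + 7/4 + 7/3 + 7/2 + 7/1 = 959/60.

959/60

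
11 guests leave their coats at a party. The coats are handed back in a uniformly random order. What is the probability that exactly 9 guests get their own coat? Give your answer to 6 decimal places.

Choose which 9 of the 11 are fixed: C(11,9) = 55 ways.
The remaining 2 must have no fixed point: D(2) = 1.
P = 55·1/39916800 = 1/725760 ≈ 0.000001.

0.000001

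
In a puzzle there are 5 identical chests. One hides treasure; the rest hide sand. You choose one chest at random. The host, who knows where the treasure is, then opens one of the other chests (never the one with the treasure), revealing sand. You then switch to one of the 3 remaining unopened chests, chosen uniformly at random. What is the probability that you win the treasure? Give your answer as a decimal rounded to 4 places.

0.2667

Your original chest holds the treasure with probability 1/5, so the other 4 collectively hold it with probability 4/5.
The host can always find an empty chest to open, so this doesn't change that 4/5; it is now spread over the 3 remaining unopened chests.
P(win by switching) = (4/5) · (1/3) = 4/15 ≈ 0.2667.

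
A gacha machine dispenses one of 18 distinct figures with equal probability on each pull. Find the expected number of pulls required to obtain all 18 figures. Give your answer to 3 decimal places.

62.912

After i distinct types are collected, each trial gives a new one with probability (18−i)/18, so the expected wait for the next new type is 18/(18−i).
E = 18/18 + 18/17 + 18/16 + 18/15 + 18/14 + 18/13 + 18/12 + 18/11 + 18/10 + 18/9 + 18/8 + 18/7 + 18/6 + 18/5 + 18/4 + 18/3 + 18/2 + 18/1 = 42822903/680680 ≈ 62.912.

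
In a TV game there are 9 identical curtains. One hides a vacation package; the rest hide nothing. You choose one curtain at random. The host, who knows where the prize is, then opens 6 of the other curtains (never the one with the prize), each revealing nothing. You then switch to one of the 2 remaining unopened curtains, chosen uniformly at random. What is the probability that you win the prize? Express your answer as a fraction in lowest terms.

4/9

Your original curtain holds the prize with probability 1/9, so the other 8 collectively hold it with probability 8/9.
The host can always find 6 empty curtains to open, so the reveals don't change that 8/9; it is now spread over the 2 remaining unopened curtains.
P(win by switching) = (8/9) · (1/2) = 4/9.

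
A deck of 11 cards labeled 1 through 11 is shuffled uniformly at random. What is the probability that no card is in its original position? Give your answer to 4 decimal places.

This is the derangement probability: permutations of 11 with no fixed point.
D(11) = 11! · (1 − 1/1! + 1/2! − ··· + (−1)^11/11!) = 14684570.
P = 14684570/39916800 = 1468457/3991680 ≈ 0.3679.

0.3679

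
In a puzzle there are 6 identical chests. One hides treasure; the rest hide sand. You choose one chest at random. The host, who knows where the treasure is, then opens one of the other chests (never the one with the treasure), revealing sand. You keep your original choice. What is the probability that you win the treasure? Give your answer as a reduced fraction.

1/6

The host can always open an empty chest regardless of your choice, so this gives no information about your original chest.
P(win by staying) = 1/6.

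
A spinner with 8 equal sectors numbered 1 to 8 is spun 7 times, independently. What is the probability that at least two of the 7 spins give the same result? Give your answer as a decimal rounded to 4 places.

0.9808

P(all 7 different) = 8/8 · 7/8 · ··· · 2/8 ≈ 0.0192.
P(at least two equal) = 1 − 0.0192 = 0.9808.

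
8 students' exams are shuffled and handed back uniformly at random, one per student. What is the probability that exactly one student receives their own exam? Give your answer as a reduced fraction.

103/280

Choose which one is fixed: C(8,1) = 8 ways.
The remaining 7 must have no fixed point: D(7) = 1854.
P = 8·1854/40320 = 103/280.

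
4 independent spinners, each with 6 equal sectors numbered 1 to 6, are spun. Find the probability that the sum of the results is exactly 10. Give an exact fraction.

There are 6^4 = 1296 equally likely outcomes.
The number of ordered 4-tuples from {1,…,6} summing to 10 is 80.
P(sum = 10) = 80/1296 = 5/81.

5/81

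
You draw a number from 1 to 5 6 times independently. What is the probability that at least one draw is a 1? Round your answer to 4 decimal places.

P(no draw is a 1) = (4/5)^6 ≈ 0.2621.
P(at least one) = 1 − 0.2621 = 0.7379.

0.7379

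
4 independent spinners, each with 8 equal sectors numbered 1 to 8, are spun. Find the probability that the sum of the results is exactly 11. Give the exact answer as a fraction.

There are 8^4 = 4096 equally likely outcomes.
The number of ordered 4-tuples from {1,…,8} summing to 11 is 120.
P(sum = 11) = 120/4096 = 15/512.

15/512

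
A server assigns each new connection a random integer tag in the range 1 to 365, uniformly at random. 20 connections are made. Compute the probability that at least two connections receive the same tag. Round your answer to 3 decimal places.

It's easier to compute the probability that all 20 are distinct.
P(all distinct) = 365/365 · 364/365 · ··· · 346/365 ≈ 0.589.
So the probability of at least one match is 1 − 0.589 = 0.411.

0.411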